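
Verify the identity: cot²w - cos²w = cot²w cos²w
LHS = cos²w/sin²w - cos²w = cos²w(1/sin²w - 1) = cos²w · (1 - sin²w)/sin²w = cos²w · cos²w/sin²w = cos²w · cot²w = RHS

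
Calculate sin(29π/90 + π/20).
sin(29π/90 + π/20) = sin 29π/90 cos π/20 + cos 29π/90 sin π/20 = 0.9205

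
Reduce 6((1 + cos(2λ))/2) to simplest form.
6((1 + cos(2λ))/2) = 6(cos²λ) (using Power reduction)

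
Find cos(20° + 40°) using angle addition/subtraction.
cos(20° + 40°) = cos 20° cos 40° - sin 20° sin 40° = 1/2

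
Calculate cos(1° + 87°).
cos(1° + 87°) = cos 1° cos 87° - sin 1° sin 87° = 0.0349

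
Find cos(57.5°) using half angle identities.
cos(57.5°) = √((1 + cos 115°)/2) = 0.5373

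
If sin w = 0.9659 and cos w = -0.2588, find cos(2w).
cos(2w) = cos²w - sin²w = -0.866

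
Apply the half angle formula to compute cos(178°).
cos(178°) = -√((1 + cos 356°)/2) = -0.9994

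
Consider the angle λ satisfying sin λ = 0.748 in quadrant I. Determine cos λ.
cos λ = √(1 - sin²λ) = 0.6637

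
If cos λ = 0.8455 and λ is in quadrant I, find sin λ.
sin λ = 0.534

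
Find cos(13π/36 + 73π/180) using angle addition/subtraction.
cos(13π/36 + 73π/180) = cos 13π/36 cos 73π/180 - sin 13π/36 sin 73π/180 = -0.7431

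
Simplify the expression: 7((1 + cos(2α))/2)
7((1 + cos(2α))/2) = 7(cos²α) (using Power reduction)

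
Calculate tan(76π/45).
tan(76π/45) = -1.483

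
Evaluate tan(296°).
tan(296°) = -2.05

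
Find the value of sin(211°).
sin(211°) = -0.515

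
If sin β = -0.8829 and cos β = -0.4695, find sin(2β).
sin(2β) = 2 sin β cos β = 0.829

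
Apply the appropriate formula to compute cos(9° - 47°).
cos(9° - 47°) = cos 9° cos 47° + sin 9° sin 47° = 0.788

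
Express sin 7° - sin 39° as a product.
sin 7° - sin 39° = 2 cos(23°) sin(-16°)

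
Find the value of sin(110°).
sin(110°) = 0.9397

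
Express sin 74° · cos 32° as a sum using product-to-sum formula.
sin 74° cos 32° = (1/2)[sin(74°+32°) + sin(74°-32°)]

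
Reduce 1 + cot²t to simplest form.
1 + cot²t = csc²t (using Pythagorean identity)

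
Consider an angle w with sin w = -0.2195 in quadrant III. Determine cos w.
cos w = ±√(1 - sin²w) = -0.9756 (negative in QIII)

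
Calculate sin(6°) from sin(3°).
sin(6°) = 2 sin 3° cos 3° = 0.1045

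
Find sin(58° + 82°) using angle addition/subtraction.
sin(58° + 82°) = sin 58° cos 82° + cos 58° sin 82° = 0.6428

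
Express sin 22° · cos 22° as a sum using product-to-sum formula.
sin 22° cos 22° = (1/2)[sin(22°+22°) + sin(22°-22°)]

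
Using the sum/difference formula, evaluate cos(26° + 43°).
cos(26° + 43°) = cos 26° cos 43° - sin 26° sin 43° = 0.3584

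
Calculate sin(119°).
sin(119°) = 0.8746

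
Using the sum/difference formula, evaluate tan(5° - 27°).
tan(5° - 27°) = (tan 5° - tan 27°)/(1 + tan 5° tan 27°) = -0.404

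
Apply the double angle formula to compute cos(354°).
cos(354°) = 1 - 2sin²177° = 0.9945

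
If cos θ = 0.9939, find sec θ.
sec θ = 1/cos θ = 1.006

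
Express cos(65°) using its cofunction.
cos(65°) = sin(90° - 65°) = sin(25°)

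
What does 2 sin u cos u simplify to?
2 sin u cos u = sin(2u) (using Double angle)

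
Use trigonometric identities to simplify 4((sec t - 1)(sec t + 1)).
4((sec t - 1)(sec t + 1)) = 4(tan²t) (using Diff. of squares)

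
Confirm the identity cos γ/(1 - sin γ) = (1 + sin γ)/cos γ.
RHS = (1 + sin γ)(1 - sin γ) / (cos γ(1 - sin γ)) = (1 - sin²γ) / (cos γ(1 - sin γ)) = cos²γ / (cos γ(1 - sin γ)) = cos γ/(1 - sin γ) = LHS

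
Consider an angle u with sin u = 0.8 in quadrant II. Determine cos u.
cos u = ±√(1 - sin²u) = -0.6 (negative in QII)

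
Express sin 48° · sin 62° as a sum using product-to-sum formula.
sin 48° sin 62° = (1/2)[cos(48°-62°) - cos(48°+62°)]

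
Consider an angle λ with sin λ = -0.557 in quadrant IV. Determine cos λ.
cos λ = √(1 - sin²λ) = 0.8305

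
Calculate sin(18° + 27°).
sin(18° + 27°) = sin 18° cos 27° + cos 18° sin 27° = √2/2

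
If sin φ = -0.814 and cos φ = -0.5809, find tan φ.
tan φ = sin φ / cos φ = 1.401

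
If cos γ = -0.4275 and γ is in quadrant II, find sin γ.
sin γ = 0.904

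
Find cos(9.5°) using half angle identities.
cos(9.5°) = √((1 + cos 19°)/2) = 0.9863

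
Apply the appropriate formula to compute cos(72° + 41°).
cos(72° + 41°) = cos 72° cos 41° - sin 72° sin 41° = -0.3907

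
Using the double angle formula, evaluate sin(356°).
sin(356°) = 2 sin 178° cos 178° = -0.06976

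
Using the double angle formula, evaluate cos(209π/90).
cos(209π/90) = cos²209π/180 - sin²209π/180 = 0.5299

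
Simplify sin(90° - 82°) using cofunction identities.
sin(90° - 82°) = cos(82°)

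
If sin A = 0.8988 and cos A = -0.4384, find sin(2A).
sin(2A) = 2 sin A cos A = -0.7881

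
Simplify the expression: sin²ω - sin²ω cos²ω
sin²ω - sin²ω cos²ω = sin⁴ω (using Factoring)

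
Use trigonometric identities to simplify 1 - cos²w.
1 - cos²w = sin²w (using Pythagorean identity)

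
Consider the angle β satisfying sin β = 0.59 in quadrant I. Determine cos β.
cos β = √(1 - sin²β) = 0.8074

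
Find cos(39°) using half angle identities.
cos(39°) = √((1 + cos 78°)/2) = 0.7771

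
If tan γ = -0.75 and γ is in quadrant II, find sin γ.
sin γ = 0.6 (using tan²γ + 1 = sec²γ)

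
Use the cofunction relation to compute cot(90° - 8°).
cot(90° - 8°) = tan(8°) = 0.1405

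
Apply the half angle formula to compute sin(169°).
sin(169°) = √((1 - cos 338°)/2) = 0.1908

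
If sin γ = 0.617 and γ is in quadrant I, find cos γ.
cos γ = 0.787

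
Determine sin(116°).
sin(116°) = 0.8988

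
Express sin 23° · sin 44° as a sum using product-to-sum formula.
sin 23° sin 44° = (1/2)[cos(23°-44°) - cos(23°+44°)]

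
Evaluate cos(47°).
cos(47°) = 0.682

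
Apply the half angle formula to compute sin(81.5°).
sin(81.5°) = √((1 - cos 163°)/2) = 0.989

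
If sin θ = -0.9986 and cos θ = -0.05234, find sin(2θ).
sin(2θ) = 2 sin θ cos θ = 0.1045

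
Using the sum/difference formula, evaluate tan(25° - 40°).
tan(25° - 40°) = (tan 25° - tan 40°)/(1 + tan 25° tan 40°) = -(2-√3)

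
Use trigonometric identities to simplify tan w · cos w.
tan w · cos w = sin w (using Quotient identity)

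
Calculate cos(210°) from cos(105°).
cos(210°) = 2cos²105° - 1 = -√3/2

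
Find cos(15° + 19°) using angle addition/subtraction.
cos(15° + 19°) = cos 15° cos 19° - sin 15° sin 19° = 0.829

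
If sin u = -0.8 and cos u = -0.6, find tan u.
tan u = sin u / cos u = 1.333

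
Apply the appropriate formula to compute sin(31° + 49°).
sin(31° + 49°) = sin 31° cos 49° + cos 31° sin 49° = 0.9848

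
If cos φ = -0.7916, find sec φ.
sec φ = 1/cos φ = -1.263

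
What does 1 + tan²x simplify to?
1 + tan²x = sec²x (using Pythagorean identity)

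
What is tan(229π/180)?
tan(229π/180) = 1.15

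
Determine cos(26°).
cos(26°) = 0.8988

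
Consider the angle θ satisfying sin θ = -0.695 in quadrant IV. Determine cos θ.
cos θ = √(1 - sin²θ) = 0.719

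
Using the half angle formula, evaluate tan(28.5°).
tan(28.5°) = sin 57° / (1 + cos 57°) = 0.543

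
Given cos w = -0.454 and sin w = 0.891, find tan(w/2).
tan(w/2) = sin w / (1 + cos w) = 1.632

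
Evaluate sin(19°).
sin(19°) = 0.3256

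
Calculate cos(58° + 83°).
cos(58° + 83°) = cos 58° cos 83° - sin 58° sin 83° = -0.7771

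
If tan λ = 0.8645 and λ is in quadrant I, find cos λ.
cos λ = 0.7565 (using tan²λ + 1 = sec²λ)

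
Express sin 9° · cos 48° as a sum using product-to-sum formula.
sin 9° cos 48° = (1/2)[sin(9°+48°) + sin(9°-48°)]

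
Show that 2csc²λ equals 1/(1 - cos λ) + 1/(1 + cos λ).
RHS = [(1 + cos λ) + (1 - cos λ)] / [(1 - cos λ)(1 + cos λ)] = 2/(1 - cos²λ) = 2/sin²λ = 2csc²λ = LHS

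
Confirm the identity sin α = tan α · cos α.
RHS = (sin α/cos α) · cos α = sin α = LHS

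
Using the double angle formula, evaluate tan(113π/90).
tan(113π/90) = 2 tan 113π/180 / (1 - tan²113π/180) = 1.036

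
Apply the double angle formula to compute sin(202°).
sin(202°) = 2 sin 101° cos 101° = -0.3746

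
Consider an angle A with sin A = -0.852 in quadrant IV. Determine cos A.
cos A = √(1 - sin²A) = 0.5235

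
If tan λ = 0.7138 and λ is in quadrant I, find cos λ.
cos λ = 0.8139 (using tan²λ + 1 = sec²λ)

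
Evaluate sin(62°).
sin(62°) = 0.8829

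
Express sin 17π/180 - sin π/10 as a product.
sin 17π/180 - sin π/10 = 2 cos(7π/72) sin(-π/360)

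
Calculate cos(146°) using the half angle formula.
cos(146°) = -√((1 + cos 292°)/2) = -0.829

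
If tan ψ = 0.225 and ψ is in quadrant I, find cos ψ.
cos ψ = 0.9756 (using tan²ψ + 1 = sec²ψ)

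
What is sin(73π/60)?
sin(73π/60) = -0.6293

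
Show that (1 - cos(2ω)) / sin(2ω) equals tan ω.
LHS = 2sin²ω / (2 sin ω cos ω) = sin ω/cos ω = tan ω = RHS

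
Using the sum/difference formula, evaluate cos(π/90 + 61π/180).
cos(π/90 + 61π/180) = cos π/90 cos 61π/180 - sin π/90 sin 61π/180 = 0.454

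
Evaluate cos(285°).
cos(285°) = (√6-√2)/4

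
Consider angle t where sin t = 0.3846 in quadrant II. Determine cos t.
cos t = ±√(1 - sin²t) = -0.9231 (negative in QII)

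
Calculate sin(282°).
sin(282°) = -0.9781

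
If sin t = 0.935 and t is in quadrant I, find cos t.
cos t = 0.3546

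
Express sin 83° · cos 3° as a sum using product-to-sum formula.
sin 83° cos 3° = (1/2)[sin(83°+3°) + sin(83°-3°)]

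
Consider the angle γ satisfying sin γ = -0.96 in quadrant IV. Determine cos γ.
cos γ = √(1 - sin²γ) = 0.28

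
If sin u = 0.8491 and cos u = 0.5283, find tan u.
tan u = sin u / cos u = 1.607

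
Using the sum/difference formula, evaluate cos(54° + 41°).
cos(54° + 41°) = cos 54° cos 41° - sin 54° sin 41° = -0.08716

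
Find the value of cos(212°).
cos(212°) = -0.848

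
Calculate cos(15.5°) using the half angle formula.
cos(15.5°) = √((1 + cos 31°)/2) = 0.9636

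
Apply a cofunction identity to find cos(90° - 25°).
cos(90° - 25°) = sin(25°) = 0.4226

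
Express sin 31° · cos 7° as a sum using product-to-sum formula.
sin 31° cos 7° = (1/2)[sin(31°+7°) + sin(31°-7°)]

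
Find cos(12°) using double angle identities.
cos(12°) = cos²6° - sin²6° = 0.9781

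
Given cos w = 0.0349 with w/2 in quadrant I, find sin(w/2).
sin(w/2) = ±√((1 - cos w)/2); positive since w/2 ∈ QI, so sin(w/2) = 0.6947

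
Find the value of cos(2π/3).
cos(2π/3) = -1/2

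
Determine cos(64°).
cos(64°) = 0.4384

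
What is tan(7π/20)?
tan(7π/20) = 1.963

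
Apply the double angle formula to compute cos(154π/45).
cos(154π/45) = cos²77π/45 - sin²77π/45 = -0.2419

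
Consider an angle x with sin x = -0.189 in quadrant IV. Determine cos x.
cos x = √(1 - sin²x) = 0.982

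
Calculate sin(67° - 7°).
sin(67° - 7°) = sin 67° cos 7° - cos 67° sin 7° = √3/2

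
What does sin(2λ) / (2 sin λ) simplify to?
sin(2λ) / (2 sin λ) = cos λ (using Double angle)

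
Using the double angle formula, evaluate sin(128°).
sin(128°) = 2 sin 64° cos 64° = 0.788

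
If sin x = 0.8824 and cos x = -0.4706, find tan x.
tan x = sin x / cos x = -1.875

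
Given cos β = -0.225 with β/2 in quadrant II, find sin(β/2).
sin(β/2) = ±√((1 - cos β)/2); positive since β/2 ∈ QII, so sin(β/2) = 0.7826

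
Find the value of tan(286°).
tan(286°) = -3.487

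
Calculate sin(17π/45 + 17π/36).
sin(17π/45 + 17π/36) = sin 17π/45 cos 17π/36 + cos 17π/45 sin 17π/36 = 0.454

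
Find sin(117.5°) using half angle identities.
sin(117.5°) = √((1 - cos 235°)/2) = 0.887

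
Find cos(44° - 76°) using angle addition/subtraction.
cos(44° - 76°) = cos 44° cos 76° + sin 44° sin 76° = 0.848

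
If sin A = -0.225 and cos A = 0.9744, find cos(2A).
cos(2A) = cos²A - sin²A = 0.8988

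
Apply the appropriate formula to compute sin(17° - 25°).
sin(17° - 25°) = sin 17° cos 25° - cos 17° sin 25° = -0.1392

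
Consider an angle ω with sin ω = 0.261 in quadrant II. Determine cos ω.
cos ω = ±√(1 - sin²ω) = -0.9653 (negative in QII)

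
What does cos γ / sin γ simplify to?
cos γ / sin γ = cot γ (using Quotient identity)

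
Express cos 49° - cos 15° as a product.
cos 49° - cos 15° = -2 sin(32°) sin(17°)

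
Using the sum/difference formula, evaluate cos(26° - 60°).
cos(26° - 60°) = cos 26° cos 60° + sin 26° sin 60° = 0.829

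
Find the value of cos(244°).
cos(244°) = -0.4384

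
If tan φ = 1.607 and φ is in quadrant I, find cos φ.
cos φ = 0.5283 (using tan²φ + 1 = sec²φ)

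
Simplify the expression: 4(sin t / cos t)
4(sin t / cos t) = 4(tan t) (using Quotient identity)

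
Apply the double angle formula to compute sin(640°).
sin(640°) = 2 sin 320° cos 320° = -0.9848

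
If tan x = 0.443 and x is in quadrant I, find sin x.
sin x = 0.405 (using tan²x + 1 = sec²x)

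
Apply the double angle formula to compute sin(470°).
sin(470°) = 2 sin 235° cos 235° = 0.9397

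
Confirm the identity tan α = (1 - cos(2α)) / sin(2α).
RHS = 2sin²α / (2 sin α cos α) = sin α/cos α = tan α = LHS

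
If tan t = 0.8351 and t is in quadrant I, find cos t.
cos t = 0.7676 (using tan²t + 1 = sec²t)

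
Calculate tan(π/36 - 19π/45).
tan(π/36 - 19π/45) = (tan π/36 - tan 19π/45)/(1 + tan π/36 tan 19π/45) = -2.904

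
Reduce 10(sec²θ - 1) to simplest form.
10(sec²θ - 1) = 10(tan²θ) (using Pythagorean identity)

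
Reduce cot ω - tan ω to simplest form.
cot ω - tan ω = 2 cot(2ω) (using Double angle)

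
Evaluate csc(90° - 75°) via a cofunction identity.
csc(90° - 75°) = sec(75°) = 3.864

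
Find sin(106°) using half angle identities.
sin(106°) = √((1 - cos 212°)/2) = 0.9613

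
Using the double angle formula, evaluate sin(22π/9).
sin(22π/9) = 2 sin 11π/9 cos 11π/9 = 0.9848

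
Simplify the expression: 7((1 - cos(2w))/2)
7((1 - cos(2w))/2) = 7(sin²w) (using Power reduction)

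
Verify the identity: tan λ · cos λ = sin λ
LHS = (sin λ/cos λ) · cos λ = sin λ = RHS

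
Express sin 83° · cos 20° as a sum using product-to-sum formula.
sin 83° cos 20° = (1/2)[sin(83°+20°) + sin(83°-20°)]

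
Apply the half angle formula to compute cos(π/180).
cos(π/180) = √((1 + cos π/90)/2) = 0.9998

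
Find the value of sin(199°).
sin(199°) = -0.3256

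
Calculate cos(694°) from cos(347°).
cos(694°) = cos²347° - sin²347° = 0.8988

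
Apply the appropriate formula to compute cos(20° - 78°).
cos(20° - 78°) = cos 20° cos 78° + sin 20° sin 78° = 0.5299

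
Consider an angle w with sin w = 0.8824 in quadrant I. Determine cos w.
cos w = √(1 - sin²w) = 0.4705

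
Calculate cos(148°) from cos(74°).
cos(148°) = cos²74° - sin²74° = -0.848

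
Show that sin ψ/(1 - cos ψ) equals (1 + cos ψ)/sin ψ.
LHS = sin ψ(1 + cos ψ) / ((1 - cos ψ)(1 + cos ψ)) = sin ψ(1 + cos ψ) / (1 - cos²ψ) = sin ψ(1 + cos ψ) / sin²ψ = (1 + cos ψ)/sin ψ = RHS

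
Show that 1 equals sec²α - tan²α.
RHS = 1/cos²α - sin²α/cos²α = (1 - sin²α)/cos²α = cos²α/cos²α = 1 = LHS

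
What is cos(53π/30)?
cos(53π/30) = 0.7431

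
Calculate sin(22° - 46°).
sin(22° - 46°) = sin 22° cos 46° - cos 22° sin 46° = -0.4067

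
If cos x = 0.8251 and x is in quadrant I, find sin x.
sin x = 0.565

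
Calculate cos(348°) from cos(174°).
cos(348°) = 2cos²174° - 1 = 0.9781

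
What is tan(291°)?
tan(291°) = -2.605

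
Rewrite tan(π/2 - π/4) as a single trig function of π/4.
tan(π/2 - π/4) = cot(π/4)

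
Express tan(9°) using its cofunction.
tan(9°) = cot(90° - 9°) = cot(81°)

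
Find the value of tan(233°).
tan(233°) = 1.327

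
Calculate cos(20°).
cos(20°) = 0.9397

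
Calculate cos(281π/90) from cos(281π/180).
cos(281π/90) = 2cos²281π/180 - 1 = -0.9272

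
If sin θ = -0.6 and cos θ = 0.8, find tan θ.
tan θ = sin θ / cos θ = -0.75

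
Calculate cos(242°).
cos(242°) = -0.4695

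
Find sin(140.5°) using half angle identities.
sin(140.5°) = √((1 - cos 281°)/2) = 0.6361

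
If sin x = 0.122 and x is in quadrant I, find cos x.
cos x = 0.9925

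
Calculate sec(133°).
sec(133°) = -1.466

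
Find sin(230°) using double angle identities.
sin(230°) = 2 sin 115° cos 115° = -0.766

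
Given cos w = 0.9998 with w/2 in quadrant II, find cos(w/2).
cos(w/2) = ±√((1 + cos w)/2); negative since w/2 ∈ QII, so cos(w/2) = -0.9999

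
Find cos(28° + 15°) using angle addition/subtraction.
cos(28° + 15°) = cos 28° cos 15° - sin 28° sin 15° = 0.7314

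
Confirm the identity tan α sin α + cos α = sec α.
LHS = sin²α/cos α + cos α = (sin²α + cos²α)/cos α = 1/cos α = sec α = RHS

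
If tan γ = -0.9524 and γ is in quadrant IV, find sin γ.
sin γ = -0.6897 (using tan²γ + 1 = sec²γ)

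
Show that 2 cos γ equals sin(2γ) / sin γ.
RHS = 2 sin γ cos γ / sin γ = 2 cos γ = LHS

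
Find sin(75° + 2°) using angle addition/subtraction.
sin(75° + 2°) = sin 75° cos 2° + cos 75° sin 2° = 0.9744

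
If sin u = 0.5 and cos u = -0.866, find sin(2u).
sin(2u) = 2 sin u cos u = -0.866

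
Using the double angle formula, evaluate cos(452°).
cos(452°) = 2cos²226° - 1 = -0.0349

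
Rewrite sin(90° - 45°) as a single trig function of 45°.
sin(90° - 45°) = cos(45°)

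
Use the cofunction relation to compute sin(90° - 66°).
sin(90° - 66°) = cos(66°) = 0.4067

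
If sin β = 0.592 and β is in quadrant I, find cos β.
cos β = 0.8059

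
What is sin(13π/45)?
sin(13π/45) = 0.788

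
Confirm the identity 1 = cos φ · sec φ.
RHS = cos φ · (1/cos φ) = 1 = LHS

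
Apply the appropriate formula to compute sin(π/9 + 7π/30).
sin(π/9 + 7π/30) = sin π/9 cos 7π/30 + cos π/9 sin 7π/30 = 0.8829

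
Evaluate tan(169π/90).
tan(169π/90) = -0.404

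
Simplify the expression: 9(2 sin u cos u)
9(2 sin u cos u) = 9(sin(2u)) (using Double angle)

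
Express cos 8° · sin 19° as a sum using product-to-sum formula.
cos 8° sin 19° = (1/2)[sin(8°+19°) - sin(8°-19°)]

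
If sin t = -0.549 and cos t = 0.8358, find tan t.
tan t = sin t / cos t = -0.6569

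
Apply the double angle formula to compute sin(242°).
sin(242°) = 2 sin 121° cos 121° = -0.8829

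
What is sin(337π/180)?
sin(337π/180) = -0.3907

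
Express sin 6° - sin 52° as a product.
sin 6° - sin 52° = 2 cos(29°) sin(-23°)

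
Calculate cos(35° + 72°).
cos(35° + 72°) = cos 35° cos 72° - sin 35° sin 72° = -0.2924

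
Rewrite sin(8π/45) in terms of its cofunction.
sin(8π/45) = cos(π/2 - 8π/45) = cos(29π/90)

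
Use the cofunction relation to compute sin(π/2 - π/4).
sin(π/2 - π/4) = cos(π/4) = √2/2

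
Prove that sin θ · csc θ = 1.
LHS = sin θ · (1/sin θ) = 1 = RHS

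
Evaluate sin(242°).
sin(242°) = -0.8829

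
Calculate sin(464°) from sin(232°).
sin(464°) = 2 sin 232° cos 232° = 0.9703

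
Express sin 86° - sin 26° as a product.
sin 86° - sin 26° = 2 cos(56°) sin(30°)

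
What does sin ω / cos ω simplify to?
sin ω / cos ω = tan ω (using Quotient identity)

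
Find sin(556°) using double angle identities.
sin(556°) = 2 sin 278° cos 278° = -0.2756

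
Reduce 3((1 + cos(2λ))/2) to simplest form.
3((1 + cos(2λ))/2) = 3(cos²λ) (using Power reduction)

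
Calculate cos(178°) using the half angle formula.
cos(178°) = -√((1 + cos 356°)/2) = -0.9994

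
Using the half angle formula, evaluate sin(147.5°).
sin(147.5°) = √((1 - cos 295°)/2) = 0.5373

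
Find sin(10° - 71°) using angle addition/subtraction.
sin(10° - 71°) = sin 10° cos 71° - cos 10° sin 71° = -0.8746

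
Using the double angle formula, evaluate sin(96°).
sin(96°) = 2 sin 48° cos 48° = 0.9945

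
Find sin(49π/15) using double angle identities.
sin(49π/15) = 2 sin 49π/30 cos 49π/30 = -0.7431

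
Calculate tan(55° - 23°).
tan(55° - 23°) = (tan 55° - tan 23°)/(1 + tan 55° tan 23°) = 0.6249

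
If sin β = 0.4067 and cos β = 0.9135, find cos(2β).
cos(2β) = cos²β - sin²β = 0.6691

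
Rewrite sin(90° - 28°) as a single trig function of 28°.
sin(90° - 28°) = cos(28°)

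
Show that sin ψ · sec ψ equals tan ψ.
LHS = sin ψ · (1/cos ψ) = sin ψ/cos ψ = tan ψ = RHS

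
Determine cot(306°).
cot(306°) = -0.7265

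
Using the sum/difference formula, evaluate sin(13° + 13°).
sin(13° + 13°) = sin 13° cos 13° + cos 13° sin 13° = 0.4384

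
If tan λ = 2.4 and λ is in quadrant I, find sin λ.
sin λ = 0.9231 (using tan²λ + 1 = sec²λ)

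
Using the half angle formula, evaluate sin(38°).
sin(38°) = √((1 - cos 76°)/2) = 0.6157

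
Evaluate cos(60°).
cos(60°) = 1/2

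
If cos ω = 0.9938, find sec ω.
sec ω = 1/cos ω = 1.006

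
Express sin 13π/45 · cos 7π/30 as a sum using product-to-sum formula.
sin 13π/45 cos 7π/30 = (1/2)[sin(13π/45+7π/30) + sin(13π/45-7π/30)]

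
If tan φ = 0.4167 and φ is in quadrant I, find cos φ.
cos φ = 0.9231 (using tan²φ + 1 = sec²φ)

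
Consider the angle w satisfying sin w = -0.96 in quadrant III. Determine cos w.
cos w = ±√(1 - sin²w) = -0.28 (negative in QIII)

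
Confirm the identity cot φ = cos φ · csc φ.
RHS = cos φ · (1/sin φ) = cos φ/sin φ = cot φ = LHS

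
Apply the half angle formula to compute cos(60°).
cos(60°) = √((1 + cos 120°)/2) = 1/2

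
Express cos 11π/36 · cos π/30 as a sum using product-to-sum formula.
cos 11π/36 cos π/30 = (1/2)[cos(11π/36-π/30) + cos(11π/36+π/30)]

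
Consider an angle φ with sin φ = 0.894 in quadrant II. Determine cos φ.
cos φ = ±√(1 - sin²φ) = -0.4481 (negative in QII)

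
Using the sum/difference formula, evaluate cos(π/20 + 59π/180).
cos(π/20 + 59π/180) = cos π/20 cos 59π/180 - sin π/20 sin 59π/180 = 0.3746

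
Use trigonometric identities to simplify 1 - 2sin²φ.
1 - 2sin²φ = cos(2φ) (using Double angle)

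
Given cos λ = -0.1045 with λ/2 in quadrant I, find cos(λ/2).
cos(λ/2) = ±√((1 + cos λ)/2); positive since λ/2 ∈ QI, so cos(λ/2) = 0.6691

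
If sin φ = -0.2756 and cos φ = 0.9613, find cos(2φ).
cos(2φ) = cos²φ - sin²φ = 0.8481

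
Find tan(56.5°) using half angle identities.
tan(56.5°) = sin 113° / (1 + cos 113°) = 1.511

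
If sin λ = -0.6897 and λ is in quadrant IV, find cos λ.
cos λ = 0.7241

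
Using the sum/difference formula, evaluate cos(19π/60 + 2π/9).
cos(19π/60 + 2π/9) = cos 19π/60 cos 2π/9 - sin 19π/60 sin 2π/9 = -0.1219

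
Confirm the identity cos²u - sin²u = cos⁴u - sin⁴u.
RHS = (cos²u - sin²u)(cos²u + sin²u) = (cos²u - sin²u) · 1 = cos²u - sin²u = LHS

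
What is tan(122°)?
tan(122°) = -1.6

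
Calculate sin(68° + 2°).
sin(68° + 2°) = sin 68° cos 2° + cos 68° sin 2° = 0.9397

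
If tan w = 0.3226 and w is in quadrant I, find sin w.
sin w = 0.307 (using tan²w + 1 = sec²w)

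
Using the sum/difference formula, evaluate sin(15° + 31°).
sin(15° + 31°) = sin 15° cos 31° + cos 15° sin 31° = 0.7193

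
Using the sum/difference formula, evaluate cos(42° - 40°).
cos(42° - 40°) = cos 42° cos 40° + sin 42° sin 40° = 0.9994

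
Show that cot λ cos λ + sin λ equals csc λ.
LHS = cos²λ/sin λ + sin λ = (cos²λ + sin²λ)/sin λ = 1/sin λ = csc λ = RHS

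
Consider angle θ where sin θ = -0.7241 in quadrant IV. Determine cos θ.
cos θ = √(1 - sin²θ) = 0.6897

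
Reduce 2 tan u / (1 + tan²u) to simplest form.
2 tan u / (1 + tan²u) = sin(2u) (using Double angle)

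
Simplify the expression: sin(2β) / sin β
sin(2β) / sin β = 2 cos β (using Double angle)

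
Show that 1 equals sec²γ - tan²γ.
RHS = 1/cos²γ - sin²γ/cos²γ = (1 - sin²γ)/cos²γ = cos²γ/cos²γ = 1 = LHS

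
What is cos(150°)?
cos(150°) = -√3/2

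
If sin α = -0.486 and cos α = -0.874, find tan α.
tan α = sin α / cos α = 0.5561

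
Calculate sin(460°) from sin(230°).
sin(460°) = 2 sin 230° cos 230° = 0.9848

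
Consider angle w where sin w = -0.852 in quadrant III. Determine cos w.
cos w = ±√(1 - sin²w) = -0.5235 (negative in QIII)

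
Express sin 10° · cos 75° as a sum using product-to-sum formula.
sin 10° cos 75° = (1/2)[sin(10°+75°) + sin(10°-75°)]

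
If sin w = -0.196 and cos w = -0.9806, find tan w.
tan w = sin w / cos w = 0.1999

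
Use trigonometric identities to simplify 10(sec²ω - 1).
10(sec²ω - 1) = 10(tan²ω) (using Pythagorean identity)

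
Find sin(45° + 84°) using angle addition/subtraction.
sin(45° + 84°) = sin 45° cos 84° + cos 45° sin 84° = 0.7771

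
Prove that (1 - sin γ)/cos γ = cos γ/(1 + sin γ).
LHS = (1 - sin γ)(1 + sin γ) / (cos γ(1 + sin γ)) = (1 - sin²γ) / (cos γ(1 + sin γ)) = cos²γ / (cos γ(1 + sin γ)) = cos γ/(1 + sin γ) = RHS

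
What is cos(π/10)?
cos(π/10) = 0.9511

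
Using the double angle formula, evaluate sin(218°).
sin(218°) = 2 sin 109° cos 109° = -0.6157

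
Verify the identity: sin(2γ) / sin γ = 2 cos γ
LHS = 2 sin γ cos γ / sin γ = 2 cos γ = RHS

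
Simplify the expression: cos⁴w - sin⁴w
cos⁴w - sin⁴w = cos(2w) (using Factoring + double angle)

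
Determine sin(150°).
sin(150°) = 1/2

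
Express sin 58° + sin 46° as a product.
sin 58° + sin 46° = 2 sin(52°) cos(6°)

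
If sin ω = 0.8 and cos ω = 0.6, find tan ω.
tan ω = sin ω / cos ω = 1.333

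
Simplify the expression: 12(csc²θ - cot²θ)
12(csc²θ - cot²θ) = 12 (using Pythagorean identity)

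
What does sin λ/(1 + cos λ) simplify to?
sin λ/(1 + cos λ) = tan(λ/2) (using Half angle)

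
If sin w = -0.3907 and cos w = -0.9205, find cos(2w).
cos(2w) = cos²w - sin²w = 0.6947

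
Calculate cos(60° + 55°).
cos(60° + 55°) = cos 60° cos 55° - sin 60° sin 55° = -0.4226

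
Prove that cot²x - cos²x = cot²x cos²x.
LHS = cos²x/sin²x - cos²x = cos²x(1/sin²x - 1) = cos²x · (1 - sin²x)/sin²x = cos²x · cos²x/sin²x = cos²x · cot²x = RHS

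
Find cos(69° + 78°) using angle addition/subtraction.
cos(69° + 78°) = cos 69° cos 78° - sin 69° sin 78° = -0.8387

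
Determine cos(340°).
cos(340°) = 0.9397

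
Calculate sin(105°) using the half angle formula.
sin(105°) = √((1 - cos 210°)/2) = (√6+√2)/4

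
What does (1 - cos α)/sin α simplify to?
(1 - cos α)/sin α = tan(α/2) (using Half angle)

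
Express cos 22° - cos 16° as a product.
cos 22° - cos 16° = -2 sin(19°) sin(3°)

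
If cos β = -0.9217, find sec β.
sec β = 1/cos β = -1.085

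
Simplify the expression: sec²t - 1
sec²t - 1 = tan²t (using Pythagorean identity)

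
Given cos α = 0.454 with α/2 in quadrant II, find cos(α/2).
cos(α/2) = ±√((1 + cos α)/2); negative since α/2 ∈ QII, so cos(α/2) = -0.8526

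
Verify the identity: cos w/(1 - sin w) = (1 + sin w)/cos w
RHS = (1 + sin w)(1 - sin w) / (cos w(1 - sin w)) = (1 - sin²w) / (cos w(1 - sin w)) = cos²w / (cos w(1 - sin w)) = cos w/(1 - sin w) = LHS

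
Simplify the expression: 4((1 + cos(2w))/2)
4((1 + cos(2w))/2) = 4(cos²w) (using Power reduction)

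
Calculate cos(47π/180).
cos(47π/180) = 0.682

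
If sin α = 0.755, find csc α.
csc α = 1/sin α = 1.325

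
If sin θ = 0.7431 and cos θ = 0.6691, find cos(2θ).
cos(2θ) = cos²θ - sin²θ = -0.1045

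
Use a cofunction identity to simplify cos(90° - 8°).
cos(90° - 8°) = sin(8°)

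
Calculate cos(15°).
cos(15°) = (√6+√2)/4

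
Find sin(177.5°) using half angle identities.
sin(177.5°) = √((1 - cos 355°)/2) = 0.04362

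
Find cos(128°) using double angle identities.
cos(128°) = cos²64° - sin²64° = -0.6157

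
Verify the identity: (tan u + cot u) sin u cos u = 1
LHS = (sin u/cos u + cos u/sin u) sin u cos u = ((sin²u + cos²u)/(sin u cos u)) · sin u cos u = sin²u + cos²u = 1 = RHS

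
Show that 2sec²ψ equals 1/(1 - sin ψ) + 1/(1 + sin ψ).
RHS = [(1 + sin ψ) + (1 - sin ψ)] / [(1 - sin ψ)(1 + sin ψ)] = 2/(1 - sin²ψ) = 2/cos²ψ = 2sec²ψ = LHS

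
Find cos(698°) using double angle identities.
cos(698°) = cos²349° - sin²349° = 0.9272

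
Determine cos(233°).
cos(233°) = -0.6018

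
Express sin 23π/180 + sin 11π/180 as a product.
sin 23π/180 + sin 11π/180 = 2 sin(17π/180) cos(π/30)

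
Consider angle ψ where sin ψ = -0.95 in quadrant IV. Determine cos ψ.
cos ψ = √(1 - sin²ψ) = 0.3122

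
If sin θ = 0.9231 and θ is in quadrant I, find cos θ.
cos θ = 0.3846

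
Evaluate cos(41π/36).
cos(41π/36) = -0.9063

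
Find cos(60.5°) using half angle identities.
cos(60.5°) = √((1 + cos 121°)/2) = 0.4924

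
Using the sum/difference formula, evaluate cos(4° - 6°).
cos(4° - 6°) = cos 4° cos 6° + sin 4° sin 6° = 0.9994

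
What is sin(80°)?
sin(80°) = 0.9848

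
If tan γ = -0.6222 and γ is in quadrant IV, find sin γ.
sin γ = -0.5283 (using tan²γ + 1 = sec²γ)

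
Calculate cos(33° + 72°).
cos(33° + 72°) = cos 33° cos 72° - sin 33° sin 72° = -(√6-√2)/4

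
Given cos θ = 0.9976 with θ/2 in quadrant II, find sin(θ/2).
sin(θ/2) = ±√((1 - cos θ)/2); positive since θ/2 ∈ QII, so sin(θ/2) = 0.03464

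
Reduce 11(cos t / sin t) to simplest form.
11(cos t / sin t) = 11(cot t) (using Quotient identity)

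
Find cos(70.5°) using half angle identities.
cos(70.5°) = √((1 + cos 141°)/2) = 0.3338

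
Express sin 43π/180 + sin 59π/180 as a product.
sin 43π/180 + sin 59π/180 = 2 sin(17π/60) cos(-2π/45)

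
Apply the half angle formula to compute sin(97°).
sin(97°) = √((1 - cos 194°)/2) = 0.9925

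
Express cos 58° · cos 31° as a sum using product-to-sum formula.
cos 58° cos 31° = (1/2)[cos(58°-31°) + cos(58°+31°)]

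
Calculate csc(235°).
csc(235°) = -1.221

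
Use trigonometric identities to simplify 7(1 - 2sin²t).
7(1 - 2sin²t) = 7(cos(2t)) (using Double angle)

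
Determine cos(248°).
cos(248°) = -0.3746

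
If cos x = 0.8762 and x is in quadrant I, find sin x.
sin x = 0.4819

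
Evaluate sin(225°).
sin(225°) = -√2/2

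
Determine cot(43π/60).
cot(43π/60) = -0.8098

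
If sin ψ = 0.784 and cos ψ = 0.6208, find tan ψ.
tan ψ = sin ψ / cos ψ = 1.263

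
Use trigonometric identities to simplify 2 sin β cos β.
2 sin β cos β = sin(2β) (using Double angle)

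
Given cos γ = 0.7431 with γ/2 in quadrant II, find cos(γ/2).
cos(γ/2) = ±√((1 + cos γ)/2); negative since γ/2 ∈ QII, so cos(γ/2) = -0.9336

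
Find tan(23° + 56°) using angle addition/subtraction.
tan(23° + 56°) = (tan 23° + tan 56°)/(1 - tan 23° tan 56°) = 5.145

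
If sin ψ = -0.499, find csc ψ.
csc ψ = 1/sin ψ = -2.004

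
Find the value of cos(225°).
cos(225°) = -√2/2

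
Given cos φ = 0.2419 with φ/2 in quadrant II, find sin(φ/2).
sin(φ/2) = ±√((1 - cos φ)/2); positive since φ/2 ∈ QII, so sin(φ/2) = 0.6157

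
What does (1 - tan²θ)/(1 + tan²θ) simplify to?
(1 - tan²θ)/(1 + tan²θ) = cos(2θ) (using Double angle)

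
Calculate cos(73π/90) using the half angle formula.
cos(73π/90) = -√((1 + cos 73π/45)/2) = -0.829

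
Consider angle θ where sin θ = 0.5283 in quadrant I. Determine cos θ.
cos θ = √(1 - sin²θ) = 0.8491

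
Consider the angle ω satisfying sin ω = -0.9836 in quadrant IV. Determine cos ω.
cos ω = √(1 - sin²ω) = 0.1804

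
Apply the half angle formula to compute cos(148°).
cos(148°) = -√((1 + cos 296°)/2) = -0.848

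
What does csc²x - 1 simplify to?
csc²x - 1 = cot²x (using Pythagorean identity)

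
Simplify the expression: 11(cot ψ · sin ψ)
11(cot ψ · sin ψ) = 11(cos ψ) (using Quotient identity)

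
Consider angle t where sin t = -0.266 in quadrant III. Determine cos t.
cos t = ±√(1 - sin²t) = -0.964 (negative in QIII)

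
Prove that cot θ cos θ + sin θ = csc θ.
LHS = cos²θ/sin θ + sin θ = (cos²θ + sin²θ)/sin θ = 1/sin θ = csc θ = RHS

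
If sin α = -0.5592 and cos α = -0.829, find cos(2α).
cos(2α) = cos²α - sin²α = 0.3745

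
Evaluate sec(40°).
sec(40°) = 1.305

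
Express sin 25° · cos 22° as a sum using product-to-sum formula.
sin 25° cos 22° = (1/2)[sin(25°+22°) + sin(25°-22°)]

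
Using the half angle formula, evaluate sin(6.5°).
sin(6.5°) = √((1 - cos 13°)/2) = 0.1132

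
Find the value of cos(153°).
cos(153°) = -0.891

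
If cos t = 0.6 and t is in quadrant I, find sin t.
sin t = 0.8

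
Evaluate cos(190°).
cos(190°) = -0.9848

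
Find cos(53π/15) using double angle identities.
cos(53π/15) = 2cos²53π/30 - 1 = 0.1045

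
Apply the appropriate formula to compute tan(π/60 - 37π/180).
tan(π/60 - 37π/180) = (tan π/60 - tan 37π/180)/(1 + tan π/60 tan 37π/180) = -0.6745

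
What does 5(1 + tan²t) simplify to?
5(1 + tan²t) = 5(sec²t) (using Pythagorean identity)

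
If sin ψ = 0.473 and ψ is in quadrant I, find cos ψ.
cos ψ = 0.8811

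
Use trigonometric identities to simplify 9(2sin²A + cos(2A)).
9(2sin²A + cos(2A)) = 9 (using Double angle)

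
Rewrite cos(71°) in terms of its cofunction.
cos(71°) = sin(90° - 71°) = sin(19°)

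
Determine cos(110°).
cos(110°) = -0.342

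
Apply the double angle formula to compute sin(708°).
sin(708°) = 2 sin 354° cos 354° = -0.2079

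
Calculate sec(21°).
sec(21°) = 1.071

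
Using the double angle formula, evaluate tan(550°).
tan(550°) = 2 tan 275° / (1 - tan²275°) = 0.1763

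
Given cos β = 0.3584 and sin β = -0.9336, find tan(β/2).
tan(β/2) = sin β / (1 + cos β) = -0.6873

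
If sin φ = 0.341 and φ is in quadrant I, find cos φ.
cos φ = 0.9401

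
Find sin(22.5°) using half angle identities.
sin(22.5°) = √((1 - cos 45°)/2) = √(2-√2)/2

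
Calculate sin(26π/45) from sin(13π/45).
sin(26π/45) = 2 sin 13π/45 cos 13π/45 = 0.9703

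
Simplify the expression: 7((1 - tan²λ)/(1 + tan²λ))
7((1 - tan²λ)/(1 + tan²λ)) = 7(cos(2λ)) (using Double angle)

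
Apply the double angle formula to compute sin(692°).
sin(692°) = 2 sin 346° cos 346° = -0.4695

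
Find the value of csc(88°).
csc(88°) = 1.001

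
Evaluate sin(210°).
sin(210°) = -1/2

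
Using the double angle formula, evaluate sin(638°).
sin(638°) = 2 sin 319° cos 319° = -0.9903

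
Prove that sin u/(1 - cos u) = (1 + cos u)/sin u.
LHS = sin u(1 + cos u) / ((1 - cos u)(1 + cos u)) = sin u(1 + cos u) / (1 - cos²u) = sin u(1 + cos u) / sin²u = (1 + cos u)/sin u = RHS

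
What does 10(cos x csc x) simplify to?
10(cos x csc x) = 10(cot x) (using Reciprocal + quotient)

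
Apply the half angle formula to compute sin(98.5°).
sin(98.5°) = √((1 - cos 197°)/2) = 0.989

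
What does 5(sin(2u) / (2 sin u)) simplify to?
5(sin(2u) / (2 sin u)) = 5(cos u) (using Double angle)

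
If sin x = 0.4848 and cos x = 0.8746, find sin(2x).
sin(2x) = 2 sin x cos x = 0.848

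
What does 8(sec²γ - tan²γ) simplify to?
8(sec²γ - tan²γ) = 8 (using Pythagorean identity)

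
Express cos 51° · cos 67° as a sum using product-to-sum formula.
cos 51° cos 67° = (1/2)[cos(51°-67°) + cos(51°+67°)]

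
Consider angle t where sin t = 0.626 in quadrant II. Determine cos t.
cos t = ±√(1 - sin²t) = -0.7798 (negative in QII)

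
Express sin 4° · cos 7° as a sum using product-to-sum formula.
sin 4° cos 7° = (1/2)[sin(4°+7°) + sin(4°-7°)]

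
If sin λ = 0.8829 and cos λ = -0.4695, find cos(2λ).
cos(2λ) = cos²λ - sin²λ = -0.5591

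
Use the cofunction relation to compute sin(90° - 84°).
sin(90° - 84°) = cos(84°) = 0.1045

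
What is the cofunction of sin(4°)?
sin(4°) = cos(90° - 4°) = cos(86°)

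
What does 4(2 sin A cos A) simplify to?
4(2 sin A cos A) = 4(sin(2A)) (using Double angle)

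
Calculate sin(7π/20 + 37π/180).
sin(7π/20 + 37π/180) = sin 7π/20 cos 37π/180 + cos 7π/20 sin 37π/180 = 0.9848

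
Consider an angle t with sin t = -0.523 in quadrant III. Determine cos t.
cos t = ±√(1 - sin²t) = -0.8523 (negative in QIII)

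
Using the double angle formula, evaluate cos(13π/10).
cos(13π/10) = cos²13π/20 - sin²13π/20 = -0.5878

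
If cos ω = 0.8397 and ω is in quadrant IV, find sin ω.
sin ω = -0.5431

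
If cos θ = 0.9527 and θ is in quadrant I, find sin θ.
sin θ = 0.3039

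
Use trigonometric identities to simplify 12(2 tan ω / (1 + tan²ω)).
12(2 tan ω / (1 + tan²ω)) = 12(sin(2ω)) (using Double angle)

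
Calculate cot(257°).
cot(257°) = 0.2309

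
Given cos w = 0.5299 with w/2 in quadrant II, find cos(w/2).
cos(w/2) = ±√((1 + cos w)/2); negative since w/2 ∈ QII, so cos(w/2) = -0.8746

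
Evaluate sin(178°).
sin(178°) = 0.0349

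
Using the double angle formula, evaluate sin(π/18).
sin(π/18) = 2 sin π/36 cos π/36 = 0.1736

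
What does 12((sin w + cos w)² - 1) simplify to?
12((sin w + cos w)² - 1) = 12(sin(2w)) (using Pythagorean + double angle)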